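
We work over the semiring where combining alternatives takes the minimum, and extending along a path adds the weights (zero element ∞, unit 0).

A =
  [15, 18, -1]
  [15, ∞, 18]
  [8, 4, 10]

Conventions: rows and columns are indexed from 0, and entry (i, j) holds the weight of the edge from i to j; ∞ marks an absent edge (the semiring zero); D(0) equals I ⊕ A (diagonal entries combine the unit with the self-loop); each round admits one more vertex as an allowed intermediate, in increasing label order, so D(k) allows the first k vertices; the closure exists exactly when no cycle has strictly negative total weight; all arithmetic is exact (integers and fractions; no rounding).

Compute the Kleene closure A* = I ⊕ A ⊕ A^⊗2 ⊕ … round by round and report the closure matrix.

D(0):
  [0, 18, -1]
  [15, 0, 18]
  [8, 4, 0]
D(1):
  [0, 18, -1]
  [15, 0, 14]
  [8, 4, 0]
D(2):
  [0, 18, -1]
  [15, 0, 14]
  [8, 4, 0]
D(3):
  [0, 3, -1]
  [15, 0, 14]
  [8, 4, 0]
Answer: A* = [[0, 3, -1], [15, 0, 14], [8, 4, 0]]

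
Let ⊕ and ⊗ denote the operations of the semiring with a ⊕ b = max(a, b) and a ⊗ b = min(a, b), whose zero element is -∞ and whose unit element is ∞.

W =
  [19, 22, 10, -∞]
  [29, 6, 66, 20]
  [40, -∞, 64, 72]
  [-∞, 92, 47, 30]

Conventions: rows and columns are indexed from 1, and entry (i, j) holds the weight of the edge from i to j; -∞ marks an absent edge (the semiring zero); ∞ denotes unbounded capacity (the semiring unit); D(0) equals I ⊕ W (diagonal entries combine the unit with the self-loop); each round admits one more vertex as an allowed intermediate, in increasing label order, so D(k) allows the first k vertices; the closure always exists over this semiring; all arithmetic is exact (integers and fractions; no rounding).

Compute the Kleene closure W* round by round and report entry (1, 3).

D(0):
  [∞, 22, 10, -∞]
  [29, ∞, 66, 20]
  [40, -∞, ∞, 72]
  [-∞, 92, 47, ∞]
D(1):
  [∞, 22, 10, -∞]
  [29, ∞, 66, 20]
  [40, 22, ∞, 72]
  [-∞, 92, 47, ∞]
D(2):
  [∞, 22, 22, 20]
  [29, ∞, 66, 20]
  [40, 22, ∞, 72]
  [29, 92, 66, ∞]
D(3):
  [∞, 22, 22, 22]
  [40, ∞, 66, 66]
  [40, 22, ∞, 72]
  [40, 92, 66, ∞]
D(4):
  [∞, 22, 22, 22]
  [40, ∞, 66, 66]
  [40, 72, ∞, 72]
  [40, 92, 66, ∞]
Answer: W*[1][3] = 22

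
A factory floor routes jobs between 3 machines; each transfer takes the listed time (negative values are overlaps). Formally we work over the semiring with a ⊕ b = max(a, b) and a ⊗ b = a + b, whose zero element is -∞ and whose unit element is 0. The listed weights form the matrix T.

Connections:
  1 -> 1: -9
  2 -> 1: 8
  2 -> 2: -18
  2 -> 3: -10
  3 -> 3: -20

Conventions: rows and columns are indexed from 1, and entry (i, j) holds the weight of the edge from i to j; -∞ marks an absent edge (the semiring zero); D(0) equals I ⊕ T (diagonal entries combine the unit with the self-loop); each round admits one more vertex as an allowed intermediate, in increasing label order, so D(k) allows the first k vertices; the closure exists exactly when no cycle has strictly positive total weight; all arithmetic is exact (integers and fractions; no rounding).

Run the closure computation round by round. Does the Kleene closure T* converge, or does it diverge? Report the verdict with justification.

D(0):
  [0, -∞, -∞]
  [8, 0, -10]
  [-∞, -∞, 0]
D(1):
  [0, -∞, -∞]
  [8, 0, -10]
  [-∞, -∞, 0]
D(2):
  [0, -∞, -∞]
  [8, 0, -10]
  [-∞, -∞, 0]
D(3):
  [0, -∞, -∞]
  [8, 0, -10]
  [-∞, -∞, 0]
Key observation: every diagonal entry stays at the unit through all rounds, so no improving cycle exists.
Answer: CONVERGES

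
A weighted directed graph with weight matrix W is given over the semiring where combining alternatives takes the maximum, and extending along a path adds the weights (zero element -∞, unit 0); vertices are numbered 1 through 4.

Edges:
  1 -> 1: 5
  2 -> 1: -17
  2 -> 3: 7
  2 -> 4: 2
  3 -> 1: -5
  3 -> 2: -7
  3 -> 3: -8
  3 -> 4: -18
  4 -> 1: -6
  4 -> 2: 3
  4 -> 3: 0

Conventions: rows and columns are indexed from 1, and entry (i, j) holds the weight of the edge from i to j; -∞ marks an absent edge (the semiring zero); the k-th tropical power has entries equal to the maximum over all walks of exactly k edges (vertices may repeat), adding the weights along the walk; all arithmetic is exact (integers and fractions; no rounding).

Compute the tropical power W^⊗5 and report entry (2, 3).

W^⊗2:
  [10, -∞, -∞, -∞]
  [2, 5, 2, -11]
  [0, -15, 0, -5]
  [-1, -7, 10, 5]
W^⊗3:
  [15, -∞, -∞, -∞]
  [7, -5, 12, 7]
  [5, -2, -5, -13]
  [5, 8, 5, -5]
W^⊗4:
  [20, -∞, -∞, -∞]
  [12, 10, 7, -3]
  [10, -10, 5, 0]
  [10, -2, 15, 10]
W^⊗5:
  [25, -∞, -∞, -∞]
  [17, 0, 17, 12]
  [15, 3, 0, -8]
  [15, 13, 10, 0]
Key observation: the optimum is the walk 2->4->2->4->2->3, with weight 2 + 3 + 2 + 3 + 7 = 17.
Optimal value attained by: walk 2->4->2->4->2->3.
Answer: (W^⊗5)[2][3] = 17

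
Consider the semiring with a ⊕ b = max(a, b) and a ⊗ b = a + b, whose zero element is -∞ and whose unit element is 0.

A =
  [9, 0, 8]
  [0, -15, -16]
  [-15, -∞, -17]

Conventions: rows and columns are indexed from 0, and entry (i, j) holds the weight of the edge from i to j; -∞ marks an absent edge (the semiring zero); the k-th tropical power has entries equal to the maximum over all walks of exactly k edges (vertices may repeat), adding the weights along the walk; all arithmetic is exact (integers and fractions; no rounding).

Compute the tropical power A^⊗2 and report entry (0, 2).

A^⊗2:
  [18, 9, 17]
  [9, 0, 8]
  [-6, -15, -7]
Key observation: the optimum is the walk 0->0->2, with weight 9 + 8 = 17.
Optimal value attained by: walk 0->0->2.
Answer: (A^⊗2)[0][2] = 17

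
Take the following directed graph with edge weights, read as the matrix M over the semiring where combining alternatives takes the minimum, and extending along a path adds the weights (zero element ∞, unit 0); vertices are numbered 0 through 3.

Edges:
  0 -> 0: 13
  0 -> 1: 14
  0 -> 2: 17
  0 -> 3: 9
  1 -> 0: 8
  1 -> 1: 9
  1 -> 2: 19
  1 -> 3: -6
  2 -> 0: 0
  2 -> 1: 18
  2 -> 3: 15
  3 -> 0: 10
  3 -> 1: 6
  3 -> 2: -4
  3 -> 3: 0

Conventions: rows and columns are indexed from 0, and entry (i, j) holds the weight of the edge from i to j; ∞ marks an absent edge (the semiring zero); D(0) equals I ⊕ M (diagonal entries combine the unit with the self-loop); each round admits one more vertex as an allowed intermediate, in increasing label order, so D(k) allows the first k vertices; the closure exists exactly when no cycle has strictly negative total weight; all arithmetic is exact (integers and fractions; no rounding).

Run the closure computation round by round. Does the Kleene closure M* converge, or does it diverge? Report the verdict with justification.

D(0):
  [0, 14, 17, 9]
  [8, 0, 19, -6]
  [0, 18, 0, 15]
  [10, 6, -4, 0]
D(1):
  [0, 14, 17, 9]
  [8, 0, 19, -6]
  [0, 14, 0, 9]
  [10, 6, -4, 0]
D(2):
  [0, 14, 17, 8]
  [8, 0, 19, -6]
  [0, 14, 0, 8]
  [10, 6, -4, 0]
D(3):
  [0, 14, 17, 8]
  [8, 0, 19, -6]
  [0, 14, 0, 8]
  [-4, 6, -4, 0]
D(4):
  [0, 14, 4, 8]
  [-10, 0, -10, -6]
  [0, 14, 0, 8]
  [-4, 6, -4, 0]
Key observation: every diagonal entry stays at the unit through all rounds, so no improving cycle exists.
Answer: CONVERGES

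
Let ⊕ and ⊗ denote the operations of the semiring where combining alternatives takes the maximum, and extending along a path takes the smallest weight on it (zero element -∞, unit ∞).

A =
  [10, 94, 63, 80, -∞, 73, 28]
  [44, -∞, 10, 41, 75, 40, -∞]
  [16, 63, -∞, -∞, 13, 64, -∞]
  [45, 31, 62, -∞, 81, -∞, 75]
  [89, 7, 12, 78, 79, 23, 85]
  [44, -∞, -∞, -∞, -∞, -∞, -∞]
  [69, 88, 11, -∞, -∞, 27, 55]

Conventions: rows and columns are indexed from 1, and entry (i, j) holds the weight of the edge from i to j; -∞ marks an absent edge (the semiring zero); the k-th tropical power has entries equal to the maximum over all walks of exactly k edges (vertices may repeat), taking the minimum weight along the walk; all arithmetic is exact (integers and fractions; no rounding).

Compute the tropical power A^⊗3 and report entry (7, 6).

A^⊗2:
  [45, 63, 62, 41, 80, 63, 75]
  [75, 44, 44, 75, 75, 44, 75]
  [44, 16, 16, 41, 63, 40, 16]
  [81, 75, 45, 78, 79, 62, 81]
  [79, 89, 63, 80, 79, 73, 79]
  [10, 44, 44, 44, -∞, 44, 28]
  [55, 69, 63, 69, 75, 69, 55]
A^⊗3:
  [80, 75, 45, 78, 79, 62, 80]
  [75, 75, 63, 75, 75, 73, 75]
  [63, 44, 44, 63, 63, 44, 63]
  [79, 81, 63, 80, 79, 73, 79]
  [79, 79, 63, 79, 80, 73, 79]
  [44, 44, 44, 41, 44, 44, 44]
  [75, 63, 62, 75, 75, 63, 75]
Key observation: the optimum is the walk 7->1->3->6, with weight 69 min 63 min 64 = 63.
Optimal value attained by: walk 7->1->3->6.
Answer: (A^⊗3)[7][6] = 63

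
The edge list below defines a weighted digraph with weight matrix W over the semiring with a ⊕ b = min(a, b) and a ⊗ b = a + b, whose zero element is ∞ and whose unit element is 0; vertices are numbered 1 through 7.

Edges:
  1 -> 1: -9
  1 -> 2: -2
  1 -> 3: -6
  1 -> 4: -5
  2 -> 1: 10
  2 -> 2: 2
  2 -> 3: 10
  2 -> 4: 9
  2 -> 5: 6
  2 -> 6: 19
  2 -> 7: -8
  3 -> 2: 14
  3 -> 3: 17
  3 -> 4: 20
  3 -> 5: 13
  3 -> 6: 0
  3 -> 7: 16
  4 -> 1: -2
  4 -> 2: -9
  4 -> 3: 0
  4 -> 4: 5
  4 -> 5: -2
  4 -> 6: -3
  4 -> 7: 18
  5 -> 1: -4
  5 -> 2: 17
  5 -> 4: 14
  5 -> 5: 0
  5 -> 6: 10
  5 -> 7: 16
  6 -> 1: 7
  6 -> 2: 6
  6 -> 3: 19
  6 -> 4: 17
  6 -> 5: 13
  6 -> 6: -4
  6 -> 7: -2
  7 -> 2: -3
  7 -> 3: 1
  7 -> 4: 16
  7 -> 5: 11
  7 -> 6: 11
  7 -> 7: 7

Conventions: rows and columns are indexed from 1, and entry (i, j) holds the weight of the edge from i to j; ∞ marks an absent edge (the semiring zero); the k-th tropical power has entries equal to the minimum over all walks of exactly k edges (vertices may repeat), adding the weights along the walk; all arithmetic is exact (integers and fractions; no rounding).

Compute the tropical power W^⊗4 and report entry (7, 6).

W^⊗2:
  [-18, -14, -15, -14, -7, -8, -10]
  [1, -11, -7, 5, 3, 3, -6]
  [7, 6, 17, 17, 13, -4, -2]
  [-11, -7, -8, -7, -3, -7, -17]
  [-13, -6, -10, -9, 0, 6, 8]
  [-2, -5, -1, 2, 9, -8, -6]
  [7, -1, 7, 6, 3, 1, -11]
W^⊗3:
  [-27, -23, -24, -23, -16, -17, -22]
  [-8, -9, -5, -4, -5, -7, -19]
  [-2, -5, -1, 2, 9, -8, -6]
  [-20, -20, -17, -16, -9, -11, -15]
  [-22, -18, -19, -18, -11, -12, -14]
  [-11, -9, -8, -7, 0, -12, -13]
  [-2, -14, -10, 2, 0, -3, -9]
W^⊗4:
  [-36, -32, -33, -32, -25, -26, -31]
  [-17, -22, -18, -13, -8, -11, -17]
  [-11, -9, -8, -7, 0, -12, -13]
  [-29, -25, -26, -25, -18, -19, -28]
  [-31, -27, -28, -27, -20, -21, -26]
  [-20, -16, -17, -16, -9, -16, -17]
  [-11, -12, -8, -7, -8, -10, -22]
Key observation: the optimum is the walk 7->2->7->3->6, with weight (-3) + (-8) + 1 + 0 = -10.
Optimal value attained by: walk 7->2->7->3->6.
Answer: (W^⊗4)[7][6] = -10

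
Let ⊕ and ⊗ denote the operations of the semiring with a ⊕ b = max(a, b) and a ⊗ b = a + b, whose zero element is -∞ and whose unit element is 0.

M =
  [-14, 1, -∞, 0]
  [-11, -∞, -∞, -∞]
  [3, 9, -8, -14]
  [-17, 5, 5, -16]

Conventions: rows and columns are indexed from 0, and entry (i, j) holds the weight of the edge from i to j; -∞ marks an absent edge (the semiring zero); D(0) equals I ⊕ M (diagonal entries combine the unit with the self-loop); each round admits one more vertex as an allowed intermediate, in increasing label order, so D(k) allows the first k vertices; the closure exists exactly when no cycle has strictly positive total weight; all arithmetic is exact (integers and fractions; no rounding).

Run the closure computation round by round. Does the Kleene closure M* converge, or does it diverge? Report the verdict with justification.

D(0):
  [0, 1, -∞, 0]
  [-11, 0, -∞, -∞]
  [3, 9, 0, -14]
  [-17, 5, 5, 0]
D(1):
  [0, 1, -∞, 0]
  [-11, 0, -∞, -11]
  [3, 9, 0, 3]
  [-17, 5, 5, 0]
D(2):
  [0, 1, -∞, 0]
  [-11, 0, -∞, -11]
  [3, 9, 0, 3]
  [-6, 5, 5, 0]
Detection: at round 3, diagonal entry (3, 3) turns strictly positive.
Key observation: the cycle 3->2->0->3 has total weight 5 + 3 + 0, which is strictly positive.
Answer: DIVERGES — positive cycle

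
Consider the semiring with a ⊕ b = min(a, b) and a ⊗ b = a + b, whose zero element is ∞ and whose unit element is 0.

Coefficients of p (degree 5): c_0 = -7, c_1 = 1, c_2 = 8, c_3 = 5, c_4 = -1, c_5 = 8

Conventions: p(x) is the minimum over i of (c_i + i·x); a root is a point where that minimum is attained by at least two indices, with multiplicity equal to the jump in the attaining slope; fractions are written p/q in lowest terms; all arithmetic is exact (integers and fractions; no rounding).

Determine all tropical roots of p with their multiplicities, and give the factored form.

hull edge (i=0, c=-7) to (i=4, c=-1): slope 3/2, span 4
hull edge (i=4, c=-1) to (i=5, c=8): slope 9, span 1
Factored form: p(x) = 8 ⊗ (x ⊕ (-9)) ⊗ (x ⊕ (-3/2)) ⊗ (x ⊕ (-3/2)) ⊗ (x ⊕ (-3/2)) ⊗ (x ⊕ (-3/2))
Answer: roots = -9 (mult 1), -3/2 (mult 4)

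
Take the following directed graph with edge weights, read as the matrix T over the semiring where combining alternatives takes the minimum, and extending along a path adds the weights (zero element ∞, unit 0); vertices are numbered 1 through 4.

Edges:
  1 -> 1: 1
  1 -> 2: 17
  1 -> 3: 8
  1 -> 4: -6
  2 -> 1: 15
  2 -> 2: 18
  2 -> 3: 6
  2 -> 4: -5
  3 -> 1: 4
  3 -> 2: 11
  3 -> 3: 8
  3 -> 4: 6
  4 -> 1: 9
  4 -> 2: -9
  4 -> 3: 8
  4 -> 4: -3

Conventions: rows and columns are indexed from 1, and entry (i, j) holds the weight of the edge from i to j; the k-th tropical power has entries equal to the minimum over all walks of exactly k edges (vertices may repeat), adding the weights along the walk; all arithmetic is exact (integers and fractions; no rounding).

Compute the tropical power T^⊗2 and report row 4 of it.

T^⊗2:
  [2, -15, 2, -9]
  [4, -14, 3, -8]
  [5, -3, 12, -2]
  [6, -12, -3, -14]
Answer: row 4 of T^⊗2 = [6, -12, -3, -14]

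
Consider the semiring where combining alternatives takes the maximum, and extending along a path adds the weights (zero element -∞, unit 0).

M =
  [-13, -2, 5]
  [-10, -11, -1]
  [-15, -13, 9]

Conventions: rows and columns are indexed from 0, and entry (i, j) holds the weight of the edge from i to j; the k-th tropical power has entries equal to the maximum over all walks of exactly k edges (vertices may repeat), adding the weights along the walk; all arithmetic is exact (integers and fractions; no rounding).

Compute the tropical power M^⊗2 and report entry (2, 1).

M^⊗2:
  [-10, -8, 14]
  [-16, -12, 8]
  [-6, -4, 18]
Key observation: the optimum is the walk 2->2->1, with weight 9 + (-13) = -4.
Optimal value attained by: walk 2->2->1.
Answer: (M^⊗2)[2][1] = -4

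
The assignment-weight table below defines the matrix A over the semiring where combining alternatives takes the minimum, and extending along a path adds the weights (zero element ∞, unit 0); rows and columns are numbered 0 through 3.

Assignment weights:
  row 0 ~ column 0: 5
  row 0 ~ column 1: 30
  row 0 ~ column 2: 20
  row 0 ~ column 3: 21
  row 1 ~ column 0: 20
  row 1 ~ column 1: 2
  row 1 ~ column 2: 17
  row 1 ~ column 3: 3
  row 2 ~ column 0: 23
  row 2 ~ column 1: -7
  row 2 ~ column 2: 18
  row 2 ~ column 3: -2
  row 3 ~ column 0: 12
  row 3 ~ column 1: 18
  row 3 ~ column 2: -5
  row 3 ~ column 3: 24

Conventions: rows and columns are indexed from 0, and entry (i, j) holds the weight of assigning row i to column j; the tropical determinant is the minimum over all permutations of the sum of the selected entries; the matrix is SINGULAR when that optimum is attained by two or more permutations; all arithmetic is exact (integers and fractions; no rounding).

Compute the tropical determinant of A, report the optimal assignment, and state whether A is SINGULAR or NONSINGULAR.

σ = (0, 1, 2, 3): 5 + 2 + 18 + 24 = 49
σ = (0, 1, 3, 2): 5 + 2 + (-2) + (-5) = 0
σ = (0, 2, 1, 3): 5 + 17 + (-7) + 24 = 39
σ = (0, 2, 3, 1): 5 + 17 + (-2) + 18 = 38
σ = (0, 3, 1, 2): 5 + 3 + (-7) + (-5) = -4
σ = (0, 3, 2, 1): 5 + 3 + 18 + 18 = 44
σ = (1, 0, 2, 3): 30 + 20 + 18 + 24 = 92
σ = (1, 0, 3, 2): 30 + 20 + (-2) + (-5) = 43
σ = (1, 2, 0, 3): 30 + 17 + 23 + 24 = 94
σ = (1, 2, 3, 0): 30 + 17 + (-2) + 12 = 57
σ = (1, 3, 0, 2): 30 + 3 + 23 + (-5) = 51
σ = (1, 3, 2, 0): 30 + 3 + 18 + 12 = 63
σ = (2, 0, 1, 3): 20 + 20 + (-7) + 24 = 57
σ = (2, 0, 3, 1): 20 + 20 + (-2) + 18 = 56
σ = (2, 1, 0, 3): 20 + 2 + 23 + 24 = 69
σ = (2, 1, 3, 0): 20 + 2 + (-2) + 12 = 32
σ = (2, 3, 0, 1): 20 + 3 + 23 + 18 = 64
σ = (2, 3, 1, 0): 20 + 3 + (-7) + 12 = 28
σ = (3, 0, 1, 2): 21 + 20 + (-7) + (-5) = 29
σ = (3, 0, 2, 1): 21 + 20 + 18 + 18 = 77
σ = (3, 1, 0, 2): 21 + 2 + 23 + (-5) = 41
σ = (3, 1, 2, 0): 21 + 2 + 18 + 12 = 53
σ = (3, 2, 0, 1): 21 + 17 + 23 + 18 = 79
σ = (3, 2, 1, 0): 21 + 17 + (-7) + 12 = 43
Optimal value attained by: σ = (0, 3, 1, 2).
Answer: det⊕(A) = -4; verdict: NONSINGULAR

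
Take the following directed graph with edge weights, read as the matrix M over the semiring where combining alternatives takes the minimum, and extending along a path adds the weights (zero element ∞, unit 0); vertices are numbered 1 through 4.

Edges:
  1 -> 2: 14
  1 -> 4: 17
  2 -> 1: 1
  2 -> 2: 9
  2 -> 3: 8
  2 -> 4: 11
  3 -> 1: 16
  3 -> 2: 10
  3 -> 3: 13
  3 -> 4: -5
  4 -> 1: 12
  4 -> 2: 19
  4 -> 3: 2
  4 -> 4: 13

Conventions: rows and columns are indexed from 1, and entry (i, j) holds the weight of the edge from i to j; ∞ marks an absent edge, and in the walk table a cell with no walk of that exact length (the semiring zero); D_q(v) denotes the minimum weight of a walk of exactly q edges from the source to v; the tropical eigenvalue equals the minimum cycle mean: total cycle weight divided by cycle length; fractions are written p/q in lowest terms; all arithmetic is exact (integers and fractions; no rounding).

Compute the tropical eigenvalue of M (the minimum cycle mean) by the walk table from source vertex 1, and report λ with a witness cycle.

q=0: [0, ∞, ∞, ∞]
q=1: [∞, 14, ∞, 17]
q=2: [15, 23, 19, 25]
q=3: [24, 29, 27, 14]
q=4: [26, 33, 16, 22]
Optimal cycle mean attained by: cycle 3->4->3, total (-5) + 2, length 2.
Answer: λ = -3/2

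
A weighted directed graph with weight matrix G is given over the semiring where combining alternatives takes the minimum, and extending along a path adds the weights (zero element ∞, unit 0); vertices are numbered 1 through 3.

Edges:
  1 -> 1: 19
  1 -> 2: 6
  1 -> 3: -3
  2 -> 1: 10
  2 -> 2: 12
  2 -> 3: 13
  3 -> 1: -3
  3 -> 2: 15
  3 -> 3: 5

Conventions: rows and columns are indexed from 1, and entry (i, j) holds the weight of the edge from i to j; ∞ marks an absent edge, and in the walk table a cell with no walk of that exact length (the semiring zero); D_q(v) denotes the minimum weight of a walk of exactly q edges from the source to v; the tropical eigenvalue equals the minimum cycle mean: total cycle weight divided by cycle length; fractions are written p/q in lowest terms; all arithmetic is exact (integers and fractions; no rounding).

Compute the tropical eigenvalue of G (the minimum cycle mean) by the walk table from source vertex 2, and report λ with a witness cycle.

q=0: [∞, 0, ∞]
q=1: [10, 12, 13]
q=2: [10, 16, 7]
q=3: [4, 16, 7]
Optimal cycle mean attained by: cycle 1->3->1, total (-3) + (-3), length 2.
Answer: λ = -3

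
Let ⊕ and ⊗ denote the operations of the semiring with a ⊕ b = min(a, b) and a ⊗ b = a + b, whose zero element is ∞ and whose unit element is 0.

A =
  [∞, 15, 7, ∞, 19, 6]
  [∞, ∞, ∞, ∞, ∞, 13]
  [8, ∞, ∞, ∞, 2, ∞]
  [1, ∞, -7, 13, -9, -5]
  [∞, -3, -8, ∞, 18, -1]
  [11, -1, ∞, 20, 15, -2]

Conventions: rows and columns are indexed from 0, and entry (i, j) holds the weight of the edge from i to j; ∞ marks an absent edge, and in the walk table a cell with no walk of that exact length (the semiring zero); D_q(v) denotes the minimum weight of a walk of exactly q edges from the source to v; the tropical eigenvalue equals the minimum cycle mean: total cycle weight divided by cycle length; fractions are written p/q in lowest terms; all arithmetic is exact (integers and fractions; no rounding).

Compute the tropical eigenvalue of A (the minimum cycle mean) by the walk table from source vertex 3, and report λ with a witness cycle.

q=0: [∞, ∞, ∞, 0, ∞, ∞]
q=1: [1, ∞, -7, 13, -9, -5]
q=2: [1, -12, -17, 15, -5, -10]
q=3: [-9, -11, -13, 10, -15, -12]
q=4: [-5, -18, -23, 8, -11, -16]
q=5: [-15, -17, -19, 4, -21, -18]
q=6: [-11, -24, -29, 2, -17, -22]
Optimal cycle mean attained by: cycle 2->4->2, total 2 + (-8), length 2.
Answer: λ = -3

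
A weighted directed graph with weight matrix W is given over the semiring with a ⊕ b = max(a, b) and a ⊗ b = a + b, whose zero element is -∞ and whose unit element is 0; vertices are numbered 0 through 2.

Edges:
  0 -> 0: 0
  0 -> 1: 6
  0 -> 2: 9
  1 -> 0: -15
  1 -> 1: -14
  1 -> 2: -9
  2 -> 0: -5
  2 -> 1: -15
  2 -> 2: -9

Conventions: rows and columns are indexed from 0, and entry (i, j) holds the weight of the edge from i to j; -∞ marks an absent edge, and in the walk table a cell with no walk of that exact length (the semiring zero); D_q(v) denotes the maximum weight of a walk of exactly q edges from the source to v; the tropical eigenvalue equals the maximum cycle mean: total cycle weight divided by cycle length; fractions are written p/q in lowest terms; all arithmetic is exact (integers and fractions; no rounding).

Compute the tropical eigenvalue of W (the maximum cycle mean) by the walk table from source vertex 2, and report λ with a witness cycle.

q=0: [-∞, -∞, 0]
q=1: [-5, -15, -9]
q=2: [-5, 1, 4]
q=3: [-1, 1, 4]
Optimal cycle mean attained by: cycle 0->2->0, total 9 + (-5), length 2.
Answer: λ = 2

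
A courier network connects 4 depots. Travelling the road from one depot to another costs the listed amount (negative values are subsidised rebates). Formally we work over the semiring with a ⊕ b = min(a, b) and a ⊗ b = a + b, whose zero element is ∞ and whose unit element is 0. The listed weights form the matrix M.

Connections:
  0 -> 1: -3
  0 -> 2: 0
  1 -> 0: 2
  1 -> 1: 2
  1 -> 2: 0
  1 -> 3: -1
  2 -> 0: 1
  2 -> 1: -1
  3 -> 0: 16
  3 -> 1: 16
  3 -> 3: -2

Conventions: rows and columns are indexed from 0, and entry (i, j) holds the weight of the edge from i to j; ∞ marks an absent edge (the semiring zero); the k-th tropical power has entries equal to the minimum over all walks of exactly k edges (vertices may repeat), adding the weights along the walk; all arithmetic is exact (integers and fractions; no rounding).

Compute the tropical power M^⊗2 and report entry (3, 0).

M^⊗2:
  [-1, -1, -3, -4]
  [1, -1, 2, -3]
  [1, -2, -1, -2]
  [14, 13, 16, -4]
Key observation: the optimum is the walk 3->3->0, with weight (-2) + 16 = 14.
Optimal value attained by: walk 3->3->0.
Answer: (M^⊗2)[3][0] = 14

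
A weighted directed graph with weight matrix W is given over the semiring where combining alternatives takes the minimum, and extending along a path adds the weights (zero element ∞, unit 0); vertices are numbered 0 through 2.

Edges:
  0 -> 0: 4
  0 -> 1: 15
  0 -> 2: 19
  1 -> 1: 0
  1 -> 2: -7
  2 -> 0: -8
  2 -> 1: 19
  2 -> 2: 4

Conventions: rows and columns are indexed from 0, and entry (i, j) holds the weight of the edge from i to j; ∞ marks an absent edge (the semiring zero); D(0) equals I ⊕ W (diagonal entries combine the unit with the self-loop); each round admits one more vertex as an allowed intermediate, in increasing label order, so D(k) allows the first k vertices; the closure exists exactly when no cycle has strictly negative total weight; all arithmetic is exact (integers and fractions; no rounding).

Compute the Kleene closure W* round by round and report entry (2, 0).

D(0):
  [0, 15, 19]
  [∞, 0, -7]
  [-8, 19, 0]
D(1):
  [0, 15, 19]
  [∞, 0, -7]
  [-8, 7, 0]
D(2):
  [0, 15, 8]
  [∞, 0, -7]
  [-8, 7, 0]
D(3):
  [0, 15, 8]
  [-15, 0, -7]
  [-8, 7, 0]
Answer: W*[2][0] = -8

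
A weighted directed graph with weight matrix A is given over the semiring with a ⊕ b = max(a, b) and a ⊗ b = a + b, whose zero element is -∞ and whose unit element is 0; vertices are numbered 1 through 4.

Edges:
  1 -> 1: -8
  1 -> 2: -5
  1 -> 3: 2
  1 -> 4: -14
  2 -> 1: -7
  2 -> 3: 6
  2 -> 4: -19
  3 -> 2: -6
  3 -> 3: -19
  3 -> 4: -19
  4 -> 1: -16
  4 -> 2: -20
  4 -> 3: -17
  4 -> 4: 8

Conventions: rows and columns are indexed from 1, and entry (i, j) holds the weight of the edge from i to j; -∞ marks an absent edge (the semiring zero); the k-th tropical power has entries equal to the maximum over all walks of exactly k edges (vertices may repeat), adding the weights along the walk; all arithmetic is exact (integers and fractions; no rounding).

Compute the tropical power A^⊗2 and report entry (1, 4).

A^⊗2:
  [-12, -4, 1, -6]
  [-15, 0, -5, -11]
  [-13, -25, 0, -11]
  [-8, -12, -9, 16]
Key observation: the optimum is the walk 1->4->4, with weight (-14) + 8 = -6.
Optimal value attained by: walk 1->4->4.
Answer: (A^⊗2)[1][4] = -6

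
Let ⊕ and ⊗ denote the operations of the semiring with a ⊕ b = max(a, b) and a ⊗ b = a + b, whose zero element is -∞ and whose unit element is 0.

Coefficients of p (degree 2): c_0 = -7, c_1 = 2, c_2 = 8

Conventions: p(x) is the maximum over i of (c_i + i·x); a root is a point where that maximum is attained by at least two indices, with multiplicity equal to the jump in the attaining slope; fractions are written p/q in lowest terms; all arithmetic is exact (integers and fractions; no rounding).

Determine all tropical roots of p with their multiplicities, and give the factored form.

hull edge (i=0, c=-7) to (i=1, c=2): slope 9, span 1
hull edge (i=1, c=2) to (i=2, c=8): slope 6, span 1
Factored form: p(x) = 8 ⊗ (x ⊕ (-9)) ⊗ (x ⊕ (-6))
Answer: roots = -9 (mult 1), -6 (mult 1)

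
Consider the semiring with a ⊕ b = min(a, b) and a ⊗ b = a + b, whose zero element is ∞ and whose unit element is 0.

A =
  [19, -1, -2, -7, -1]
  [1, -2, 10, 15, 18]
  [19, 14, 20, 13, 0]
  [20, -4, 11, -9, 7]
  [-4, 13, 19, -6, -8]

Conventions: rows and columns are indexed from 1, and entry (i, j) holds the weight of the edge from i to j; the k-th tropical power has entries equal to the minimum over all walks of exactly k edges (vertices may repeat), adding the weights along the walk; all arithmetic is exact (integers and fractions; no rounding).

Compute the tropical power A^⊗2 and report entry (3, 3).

A^⊗2:
  [-5, -11, 4, -16, -9]
  [-1, -4, -1, -6, 0]
  [-4, 9, 17, -6, -8]
  [-3, -13, 2, -18, -2]
  [-12, -10, -6, -15, -16]
Key observation: the optimum is the walk 3->1->3, with weight 19 + (-2) = 17.
Optimal value attained by: walk 3->1->3.
Answer: (A^⊗2)[3][3] = 17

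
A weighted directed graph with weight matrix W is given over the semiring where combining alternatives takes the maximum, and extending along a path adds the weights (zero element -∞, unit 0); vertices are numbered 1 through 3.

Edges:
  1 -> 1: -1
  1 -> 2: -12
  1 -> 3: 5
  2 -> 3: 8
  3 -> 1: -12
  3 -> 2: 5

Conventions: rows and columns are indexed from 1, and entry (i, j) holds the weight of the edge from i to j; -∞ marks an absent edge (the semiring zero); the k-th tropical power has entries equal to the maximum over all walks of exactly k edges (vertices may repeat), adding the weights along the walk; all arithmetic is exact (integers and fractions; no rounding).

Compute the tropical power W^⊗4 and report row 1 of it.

W^⊗2:
  [-2, 10, 4]
  [-4, 13, -∞]
  [-13, -24, 13]
W^⊗3:
  [-3, 9, 18]
  [-5, -16, 21]
  [1, 18, -8]
W^⊗4:
  [6, 23, 17]
  [9, 26, 0]
  [0, -3, 26]
Answer: row 1 of W^⊗4 = [6, 23, 17]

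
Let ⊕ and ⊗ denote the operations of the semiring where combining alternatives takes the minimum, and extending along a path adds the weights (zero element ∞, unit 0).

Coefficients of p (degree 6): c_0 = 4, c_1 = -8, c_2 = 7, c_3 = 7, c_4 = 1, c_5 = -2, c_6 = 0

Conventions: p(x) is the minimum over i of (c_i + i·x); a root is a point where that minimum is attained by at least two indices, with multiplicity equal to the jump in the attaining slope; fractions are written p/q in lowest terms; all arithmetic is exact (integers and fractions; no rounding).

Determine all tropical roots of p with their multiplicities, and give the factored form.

hull edge (i=0, c=4) to (i=1, c=-8): slope -12, span 1
hull edge (i=1, c=-8) to (i=5, c=-2): slope 3/2, span 4
hull edge (i=5, c=-2) to (i=6, c=0): slope 2, span 1
Factored form: p(x) = 0 ⊗ (x ⊕ (-2)) ⊗ (x ⊕ (-3/2)) ⊗ (x ⊕ (-3/2)) ⊗ (x ⊕ (-3/2)) ⊗ (x ⊕ (-3/2)) ⊗ (x ⊕ 12)
Answer: roots = -2 (mult 1), -3/2 (mult 4), 12 (mult 1)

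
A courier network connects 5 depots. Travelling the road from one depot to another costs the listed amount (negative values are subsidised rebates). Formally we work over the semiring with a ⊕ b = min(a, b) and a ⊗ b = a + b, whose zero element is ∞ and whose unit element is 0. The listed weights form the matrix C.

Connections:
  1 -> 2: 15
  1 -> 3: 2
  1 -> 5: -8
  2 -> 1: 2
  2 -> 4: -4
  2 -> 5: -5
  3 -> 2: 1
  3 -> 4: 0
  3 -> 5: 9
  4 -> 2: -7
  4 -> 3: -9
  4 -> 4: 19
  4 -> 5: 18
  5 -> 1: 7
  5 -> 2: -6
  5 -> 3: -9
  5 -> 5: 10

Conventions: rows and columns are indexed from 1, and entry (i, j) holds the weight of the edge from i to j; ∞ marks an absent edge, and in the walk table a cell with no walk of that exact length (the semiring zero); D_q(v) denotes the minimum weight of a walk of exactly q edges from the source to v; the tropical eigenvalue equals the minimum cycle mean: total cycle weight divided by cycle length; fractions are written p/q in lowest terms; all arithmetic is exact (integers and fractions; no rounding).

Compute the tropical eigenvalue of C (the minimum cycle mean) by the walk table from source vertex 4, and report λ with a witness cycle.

q=0: [∞, ∞, ∞, 0, ∞]
q=1: [∞, -7, -9, 19, 18]
q=2: [-5, -8, 9, -11, -12]
q=3: [-6, -18, -21, -12, -13]
q=4: [-16, -20, -22, -22, -23]
q=5: [-18, -29, -32, -24, -25]
Optimal cycle mean attained by: cycle 2->4->2, total (-4) + (-7), length 2.
Answer: λ = -11/2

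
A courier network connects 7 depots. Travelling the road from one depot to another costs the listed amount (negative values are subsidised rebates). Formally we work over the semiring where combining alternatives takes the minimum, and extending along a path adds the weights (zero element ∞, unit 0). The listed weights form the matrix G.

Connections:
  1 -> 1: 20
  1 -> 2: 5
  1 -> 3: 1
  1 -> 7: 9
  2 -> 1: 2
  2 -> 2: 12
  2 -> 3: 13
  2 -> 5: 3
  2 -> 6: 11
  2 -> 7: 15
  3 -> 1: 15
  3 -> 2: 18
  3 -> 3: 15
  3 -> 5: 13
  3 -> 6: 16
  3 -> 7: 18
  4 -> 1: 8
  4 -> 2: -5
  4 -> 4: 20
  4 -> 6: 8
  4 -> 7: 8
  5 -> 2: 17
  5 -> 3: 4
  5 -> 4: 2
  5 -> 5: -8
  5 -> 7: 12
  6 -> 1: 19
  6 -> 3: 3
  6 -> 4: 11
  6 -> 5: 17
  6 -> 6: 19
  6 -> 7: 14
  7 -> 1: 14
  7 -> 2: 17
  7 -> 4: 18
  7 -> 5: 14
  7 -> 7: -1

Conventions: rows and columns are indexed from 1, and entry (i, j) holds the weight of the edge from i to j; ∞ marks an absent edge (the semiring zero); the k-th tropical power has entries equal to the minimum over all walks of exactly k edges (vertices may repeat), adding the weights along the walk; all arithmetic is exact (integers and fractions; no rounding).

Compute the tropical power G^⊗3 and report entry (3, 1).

G^⊗2:
  [7, 17, 16, 27, 8, 16, 8]
  [14, 7, 3, 5, -5, 23, 11]
  [20, 20, 16, 15, 5, 29, 17]
  [-3, 7, 8, 19, -2, 6, 7]
  [10, -3, -4, -6, -16, 10, 4]
  [18, 6, 18, 19, 9, 19, 13]
  [13, 13, 15, 16, 6, 26, -2]
G^⊗3:
  [19, 12, 8, 10, 0, 28, 7]
  [9, 0, -1, -3, -13, 13, 7]
  [22, 10, 9, 7, -3, 23, 16]
  [9, 2, -2, 0, -10, 18, 6]
  [-1, -11, -12, -14, -24, 2, -4]
  [8, 14, 13, 11, 1, 17, 12]
  [12, 11, 10, 8, -2, 24, -3]
Key observation: the optimum is the walk 3->1->2->1, with weight 15 + 5 + 2 = 22.
Optimal value attained by: walk 3->1->2->1.
Answer: (G^⊗3)[3][1] = 22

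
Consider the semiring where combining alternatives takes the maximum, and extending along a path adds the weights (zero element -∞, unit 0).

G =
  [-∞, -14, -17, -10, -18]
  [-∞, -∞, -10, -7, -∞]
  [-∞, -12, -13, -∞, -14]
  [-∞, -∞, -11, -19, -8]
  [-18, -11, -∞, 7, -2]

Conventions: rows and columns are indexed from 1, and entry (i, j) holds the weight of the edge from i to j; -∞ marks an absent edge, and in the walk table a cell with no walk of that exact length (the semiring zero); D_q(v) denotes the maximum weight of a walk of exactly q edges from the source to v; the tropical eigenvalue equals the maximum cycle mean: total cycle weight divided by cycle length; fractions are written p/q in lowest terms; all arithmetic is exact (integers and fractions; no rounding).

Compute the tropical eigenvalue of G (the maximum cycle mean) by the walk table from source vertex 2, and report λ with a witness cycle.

q=0: [-∞, 0, -∞, -∞, -∞]
q=1: [-∞, -∞, -10, -7, -∞]
q=2: [-∞, -22, -18, -26, -15]
q=3: [-33, -26, -31, -8, -17]
q=4: [-35, -28, -19, -10, -16]
q=5: [-34, -27, -21, -9, -18]
Optimal cycle mean attained by: cycle 4->5->4, total (-8) + 7, length 2.
Answer: λ = -1/2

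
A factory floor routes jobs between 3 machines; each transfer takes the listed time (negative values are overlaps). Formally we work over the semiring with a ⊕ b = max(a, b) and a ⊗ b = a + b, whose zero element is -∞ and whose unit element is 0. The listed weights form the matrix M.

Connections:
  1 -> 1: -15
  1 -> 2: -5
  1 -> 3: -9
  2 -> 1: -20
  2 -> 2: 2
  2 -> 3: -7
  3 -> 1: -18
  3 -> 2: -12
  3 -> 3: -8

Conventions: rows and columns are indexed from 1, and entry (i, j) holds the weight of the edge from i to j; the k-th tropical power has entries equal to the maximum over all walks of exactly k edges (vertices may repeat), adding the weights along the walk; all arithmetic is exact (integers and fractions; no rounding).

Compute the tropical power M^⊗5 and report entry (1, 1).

M^⊗2:
  [-25, -3, -12]
  [-18, 4, -5]
  [-26, -10, -16]
M^⊗3:
  [-23, -1, -10]
  [-16, 6, -3]
  [-30, -8, -17]
M^⊗4:
  [-21, 1, -8]
  [-14, 8, -1]
  [-28, -6, -15]
M^⊗5:
  [-19, 3, -6]
  [-12, 10, 1]
  [-26, -4, -13]
Key observation: the optimum is the walk 1->2->2->2->2->1, with weight (-5) + 2 + 2 + 2 + (-20) = -19.
Optimal value attained by: walk 1->2->2->2->2->1.
Answer: (M^⊗5)[1][1] = -19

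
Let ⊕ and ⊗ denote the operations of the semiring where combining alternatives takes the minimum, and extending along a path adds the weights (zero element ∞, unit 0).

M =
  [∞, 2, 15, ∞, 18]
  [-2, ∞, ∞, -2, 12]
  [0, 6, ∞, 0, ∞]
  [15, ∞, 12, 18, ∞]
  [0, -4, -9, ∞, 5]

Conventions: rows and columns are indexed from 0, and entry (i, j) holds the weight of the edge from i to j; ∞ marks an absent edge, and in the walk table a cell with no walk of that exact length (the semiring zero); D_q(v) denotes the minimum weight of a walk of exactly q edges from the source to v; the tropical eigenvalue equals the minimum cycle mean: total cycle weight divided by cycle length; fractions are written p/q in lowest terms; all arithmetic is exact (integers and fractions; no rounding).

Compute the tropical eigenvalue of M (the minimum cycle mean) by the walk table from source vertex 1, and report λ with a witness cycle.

q=0: [∞, 0, ∞, ∞, ∞]
q=1: [-2, ∞, ∞, -2, 12]
q=2: [12, 0, 3, 16, 16]
q=3: [-2, 9, 7, -2, 12]
q=4: [7, 0, 3, 7, 16]
q=5: [-2, 9, 7, -2, 12]
Optimal cycle mean attained by: cycle 0->1->0, total 2 + (-2), length 2.
Answer: λ = 0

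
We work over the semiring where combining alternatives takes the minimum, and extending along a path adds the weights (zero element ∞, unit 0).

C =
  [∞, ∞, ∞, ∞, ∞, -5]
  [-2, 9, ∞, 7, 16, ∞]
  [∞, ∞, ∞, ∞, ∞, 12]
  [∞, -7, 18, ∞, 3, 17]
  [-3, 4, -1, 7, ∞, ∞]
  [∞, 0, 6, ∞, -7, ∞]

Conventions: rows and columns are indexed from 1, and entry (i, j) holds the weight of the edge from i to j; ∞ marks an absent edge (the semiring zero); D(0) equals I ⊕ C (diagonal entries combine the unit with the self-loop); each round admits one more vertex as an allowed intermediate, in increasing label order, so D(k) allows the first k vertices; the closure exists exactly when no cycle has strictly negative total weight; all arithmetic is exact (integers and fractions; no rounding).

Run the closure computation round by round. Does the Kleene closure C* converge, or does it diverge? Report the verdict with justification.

D(0):
  [0, ∞, ∞, ∞, ∞, -5]
  [-2, 0, ∞, 7, 16, ∞]
  [∞, ∞, 0, ∞, ∞, 12]
  [∞, -7, 18, 0, 3, 17]
  [-3, 4, -1, 7, 0, ∞]
  [∞, 0, 6, ∞, -7, 0]
D(1):
  [0, ∞, ∞, ∞, ∞, -5]
  [-2, 0, ∞, 7, 16, -7]
  [∞, ∞, 0, ∞, ∞, 12]
  [∞, -7, 18, 0, 3, 17]
  [-3, 4, -1, 7, 0, -8]
  [∞, 0, 6, ∞, -7, 0]
Detection: at round 2, diagonal entry (6, 6) turns strictly negative.
Key observation: the cycle 6->2->1->6 has total weight 0 + (-2) + (-5), which is strictly negative.
Answer: DIVERGES — negative cycle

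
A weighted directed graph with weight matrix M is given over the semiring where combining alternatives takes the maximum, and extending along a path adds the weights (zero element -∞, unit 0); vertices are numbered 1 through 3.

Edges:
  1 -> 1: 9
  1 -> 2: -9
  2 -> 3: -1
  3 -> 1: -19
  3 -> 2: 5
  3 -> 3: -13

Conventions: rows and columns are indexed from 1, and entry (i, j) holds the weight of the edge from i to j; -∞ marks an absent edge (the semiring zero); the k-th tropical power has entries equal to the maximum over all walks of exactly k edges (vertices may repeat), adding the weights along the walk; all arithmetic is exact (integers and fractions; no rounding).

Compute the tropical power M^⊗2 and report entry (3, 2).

M^⊗2:
  [18, 0, -10]
  [-20, 4, -14]
  [-10, -8, 4]
Key observation: the optimum is the walk 3->3->2, with weight (-13) + 5 = -8.
Optimal value attained by: walk 3->3->2.
Answer: (M^⊗2)[3][2] = -8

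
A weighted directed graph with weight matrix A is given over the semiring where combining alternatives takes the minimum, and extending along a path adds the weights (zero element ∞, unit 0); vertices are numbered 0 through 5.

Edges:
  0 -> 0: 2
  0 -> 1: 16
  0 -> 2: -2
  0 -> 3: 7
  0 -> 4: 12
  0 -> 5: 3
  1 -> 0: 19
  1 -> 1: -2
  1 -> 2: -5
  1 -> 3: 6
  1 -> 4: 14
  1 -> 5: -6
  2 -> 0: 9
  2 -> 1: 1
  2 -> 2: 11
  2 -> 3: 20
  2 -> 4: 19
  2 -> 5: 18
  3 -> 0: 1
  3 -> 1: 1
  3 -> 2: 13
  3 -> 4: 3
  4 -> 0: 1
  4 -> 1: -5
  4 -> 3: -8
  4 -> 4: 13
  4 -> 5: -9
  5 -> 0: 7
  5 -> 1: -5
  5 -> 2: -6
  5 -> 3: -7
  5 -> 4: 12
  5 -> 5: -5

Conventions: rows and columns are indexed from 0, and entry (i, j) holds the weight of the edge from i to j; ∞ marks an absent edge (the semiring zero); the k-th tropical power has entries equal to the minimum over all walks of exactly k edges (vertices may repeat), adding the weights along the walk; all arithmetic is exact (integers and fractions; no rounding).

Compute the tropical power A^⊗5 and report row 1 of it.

A^⊗2:
  [4, -2, -3, -4, 10, -2]
  [1, -11, -12, -13, 6, -11]
  [11, -1, -4, 7, 15, -5]
  [3, -2, -4, -5, 13, -6]
  [-7, -14, -15, -16, -5, -14]
  [-6, -10, -11, -12, -4, -11]
A^⊗3:
  [-3, -7, -8, -9, -1, -8]
  [-12, -16, -17, -18, -10, -17]
  [2, -10, -11, -12, 7, -10]
  [-4, -11, -12, -13, -2, -11]
  [-15, -19, -20, -21, -13, -20]
  [-11, -16, -17, -18, -9, -16]
A^⊗4:
  [-8, -13, -14, -15, -6, -13]
  [-17, -22, -23, -24, -15, -22]
  [-11, -15, -16, -17, -9, -16]
  [-12, -16, -17, -18, -10, -17]
  [-20, -25, -26, -27, -18, -25]
  [-17, -21, -22, -23, -15, -22]
A^⊗5:
  [-14, -18, -19, -20, -12, -19]
  [-23, -27, -28, -29, -21, -28]
  [-16, -21, -22, -23, -14, -21]
  [-17, -22, -23, -24, -15, -22]
  [-26, -30, -31, -32, -24, -31]
  [-22, -27, -28, -29, -20, -27]
Answer: row 1 of A^⊗5 = [-23, -27, -28, -29, -21, -28]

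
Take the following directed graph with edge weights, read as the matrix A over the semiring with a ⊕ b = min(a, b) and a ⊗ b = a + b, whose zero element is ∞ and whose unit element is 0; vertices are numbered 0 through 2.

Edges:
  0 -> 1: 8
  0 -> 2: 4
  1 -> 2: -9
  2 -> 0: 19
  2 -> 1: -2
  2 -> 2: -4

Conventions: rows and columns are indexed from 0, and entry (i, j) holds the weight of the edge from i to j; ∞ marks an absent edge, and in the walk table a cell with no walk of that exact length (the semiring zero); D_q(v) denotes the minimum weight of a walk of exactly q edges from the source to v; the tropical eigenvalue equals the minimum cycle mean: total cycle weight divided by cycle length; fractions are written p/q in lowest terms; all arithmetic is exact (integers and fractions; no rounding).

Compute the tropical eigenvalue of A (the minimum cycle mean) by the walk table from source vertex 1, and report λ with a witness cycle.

q=0: [∞, 0, ∞]
q=1: [∞, ∞, -9]
q=2: [10, -11, -13]
q=3: [6, -15, -20]
Optimal cycle mean attained by: cycle 1->2->1, total (-9) + (-2), length 2.
Answer: λ = -11/2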